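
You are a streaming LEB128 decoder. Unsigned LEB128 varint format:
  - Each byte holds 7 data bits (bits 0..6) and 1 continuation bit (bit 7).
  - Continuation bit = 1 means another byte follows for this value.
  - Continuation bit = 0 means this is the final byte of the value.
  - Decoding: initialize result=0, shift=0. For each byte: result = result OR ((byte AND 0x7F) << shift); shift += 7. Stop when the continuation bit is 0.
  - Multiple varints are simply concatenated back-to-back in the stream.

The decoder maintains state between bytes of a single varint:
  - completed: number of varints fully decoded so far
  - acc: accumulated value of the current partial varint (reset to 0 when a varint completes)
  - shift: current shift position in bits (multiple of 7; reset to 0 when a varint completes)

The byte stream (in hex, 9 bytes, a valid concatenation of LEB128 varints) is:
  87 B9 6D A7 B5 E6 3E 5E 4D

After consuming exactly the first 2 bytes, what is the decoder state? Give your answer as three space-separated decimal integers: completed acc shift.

byte[0]=0x87 cont=1 payload=0x07: acc |= 7<<0 -> completed=0 acc=7 shift=7
byte[1]=0xB9 cont=1 payload=0x39: acc |= 57<<7 -> completed=0 acc=7303 shift=14

Answer: 0 7303 14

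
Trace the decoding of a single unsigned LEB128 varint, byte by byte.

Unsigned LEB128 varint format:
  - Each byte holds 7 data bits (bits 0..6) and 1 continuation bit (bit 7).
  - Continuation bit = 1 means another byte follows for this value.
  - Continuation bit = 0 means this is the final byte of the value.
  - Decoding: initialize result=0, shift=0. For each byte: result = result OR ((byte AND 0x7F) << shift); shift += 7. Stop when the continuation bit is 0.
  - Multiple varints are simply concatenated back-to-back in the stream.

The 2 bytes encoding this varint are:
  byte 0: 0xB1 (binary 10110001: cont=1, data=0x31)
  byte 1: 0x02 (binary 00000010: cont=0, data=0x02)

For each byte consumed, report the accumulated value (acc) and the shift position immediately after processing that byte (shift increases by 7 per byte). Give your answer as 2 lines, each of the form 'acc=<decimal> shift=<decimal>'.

Answer: acc=49 shift=7
acc=305 shift=14

Derivation:
byte 0=0xB1: payload=0x31=49, contrib = 49<<0 = 49; acc -> 49, shift -> 7
byte 1=0x02: payload=0x02=2, contrib = 2<<7 = 256; acc -> 305, shift -> 14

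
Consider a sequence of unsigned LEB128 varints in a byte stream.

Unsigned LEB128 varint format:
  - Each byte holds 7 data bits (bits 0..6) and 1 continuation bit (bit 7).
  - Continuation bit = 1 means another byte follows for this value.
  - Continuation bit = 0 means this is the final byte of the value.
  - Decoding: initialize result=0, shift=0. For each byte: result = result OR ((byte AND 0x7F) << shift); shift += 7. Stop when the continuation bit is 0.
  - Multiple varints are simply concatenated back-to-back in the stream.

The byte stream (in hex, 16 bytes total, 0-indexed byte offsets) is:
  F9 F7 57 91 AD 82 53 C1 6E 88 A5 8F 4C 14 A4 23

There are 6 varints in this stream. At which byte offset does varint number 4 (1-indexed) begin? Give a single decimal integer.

  byte[0]=0xF9 cont=1 payload=0x79=121: acc |= 121<<0 -> acc=121 shift=7
  byte[1]=0xF7 cont=1 payload=0x77=119: acc |= 119<<7 -> acc=15353 shift=14
  byte[2]=0x57 cont=0 payload=0x57=87: acc |= 87<<14 -> acc=1440761 shift=21 [end]
Varint 1: bytes[0:3] = F9 F7 57 -> value 1440761 (3 byte(s))
  byte[3]=0x91 cont=1 payload=0x11=17: acc |= 17<<0 -> acc=17 shift=7
  byte[4]=0xAD cont=1 payload=0x2D=45: acc |= 45<<7 -> acc=5777 shift=14
  byte[5]=0x82 cont=1 payload=0x02=2: acc |= 2<<14 -> acc=38545 shift=21
  byte[6]=0x53 cont=0 payload=0x53=83: acc |= 83<<21 -> acc=174102161 shift=28 [end]
Varint 2: bytes[3:7] = 91 AD 82 53 -> value 174102161 (4 byte(s))
  byte[7]=0xC1 cont=1 payload=0x41=65: acc |= 65<<0 -> acc=65 shift=7
  byte[8]=0x6E cont=0 payload=0x6E=110: acc |= 110<<7 -> acc=14145 shift=14 [end]
Varint 3: bytes[7:9] = C1 6E -> value 14145 (2 byte(s))
  byte[9]=0x88 cont=1 payload=0x08=8: acc |= 8<<0 -> acc=8 shift=7
  byte[10]=0xA5 cont=1 payload=0x25=37: acc |= 37<<7 -> acc=4744 shift=14
  byte[11]=0x8F cont=1 payload=0x0F=15: acc |= 15<<14 -> acc=250504 shift=21
  byte[12]=0x4C cont=0 payload=0x4C=76: acc |= 76<<21 -> acc=159634056 shift=28 [end]
Varint 4: bytes[9:13] = 88 A5 8F 4C -> value 159634056 (4 byte(s))
  byte[13]=0x14 cont=0 payload=0x14=20: acc |= 20<<0 -> acc=20 shift=7 [end]
Varint 5: bytes[13:14] = 14 -> value 20 (1 byte(s))
  byte[14]=0xA4 cont=1 payload=0x24=36: acc |= 36<<0 -> acc=36 shift=7
  byte[15]=0x23 cont=0 payload=0x23=35: acc |= 35<<7 -> acc=4516 shift=14 [end]
Varint 6: bytes[14:16] = A4 23 -> value 4516 (2 byte(s))

Answer: 9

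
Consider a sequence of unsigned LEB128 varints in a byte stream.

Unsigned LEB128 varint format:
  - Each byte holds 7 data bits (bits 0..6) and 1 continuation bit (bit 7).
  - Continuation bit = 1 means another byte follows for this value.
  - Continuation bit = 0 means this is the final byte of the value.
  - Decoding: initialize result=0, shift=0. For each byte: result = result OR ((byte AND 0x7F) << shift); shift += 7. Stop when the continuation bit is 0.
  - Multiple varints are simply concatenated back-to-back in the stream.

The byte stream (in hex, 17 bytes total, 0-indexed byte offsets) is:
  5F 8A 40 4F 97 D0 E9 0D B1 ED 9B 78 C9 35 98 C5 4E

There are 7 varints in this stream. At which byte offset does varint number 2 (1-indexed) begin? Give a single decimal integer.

  byte[0]=0x5F cont=0 payload=0x5F=95: acc |= 95<<0 -> acc=95 shift=7 [end]
Varint 1: bytes[0:1] = 5F -> value 95 (1 byte(s))
  byte[1]=0x8A cont=1 payload=0x0A=10: acc |= 10<<0 -> acc=10 shift=7
  byte[2]=0x40 cont=0 payload=0x40=64: acc |= 64<<7 -> acc=8202 shift=14 [end]
Varint 2: bytes[1:3] = 8A 40 -> value 8202 (2 byte(s))
  byte[3]=0x4F cont=0 payload=0x4F=79: acc |= 79<<0 -> acc=79 shift=7 [end]
Varint 3: bytes[3:4] = 4F -> value 79 (1 byte(s))
  byte[4]=0x97 cont=1 payload=0x17=23: acc |= 23<<0 -> acc=23 shift=7
  byte[5]=0xD0 cont=1 payload=0x50=80: acc |= 80<<7 -> acc=10263 shift=14
  byte[6]=0xE9 cont=1 payload=0x69=105: acc |= 105<<14 -> acc=1730583 shift=21
  byte[7]=0x0D cont=0 payload=0x0D=13: acc |= 13<<21 -> acc=28993559 shift=28 [end]
Varint 4: bytes[4:8] = 97 D0 E9 0D -> value 28993559 (4 byte(s))
  byte[8]=0xB1 cont=1 payload=0x31=49: acc |= 49<<0 -> acc=49 shift=7
  byte[9]=0xED cont=1 payload=0x6D=109: acc |= 109<<7 -> acc=14001 shift=14
  byte[10]=0x9B cont=1 payload=0x1B=27: acc |= 27<<14 -> acc=456369 shift=21
  byte[11]=0x78 cont=0 payload=0x78=120: acc |= 120<<21 -> acc=252114609 shift=28 [end]
Varint 5: bytes[8:12] = B1 ED 9B 78 -> value 252114609 (4 byte(s))
  byte[12]=0xC9 cont=1 payload=0x49=73: acc |= 73<<0 -> acc=73 shift=7
  byte[13]=0x35 cont=0 payload=0x35=53: acc |= 53<<7 -> acc=6857 shift=14 [end]
Varint 6: bytes[12:14] = C9 35 -> value 6857 (2 byte(s))
  byte[14]=0x98 cont=1 payload=0x18=24: acc |= 24<<0 -> acc=24 shift=7
  byte[15]=0xC5 cont=1 payload=0x45=69: acc |= 69<<7 -> acc=8856 shift=14
  byte[16]=0x4E cont=0 payload=0x4E=78: acc |= 78<<14 -> acc=1286808 shift=21 [end]
Varint 7: bytes[14:17] = 98 C5 4E -> value 1286808 (3 byte(s))

Answer: 1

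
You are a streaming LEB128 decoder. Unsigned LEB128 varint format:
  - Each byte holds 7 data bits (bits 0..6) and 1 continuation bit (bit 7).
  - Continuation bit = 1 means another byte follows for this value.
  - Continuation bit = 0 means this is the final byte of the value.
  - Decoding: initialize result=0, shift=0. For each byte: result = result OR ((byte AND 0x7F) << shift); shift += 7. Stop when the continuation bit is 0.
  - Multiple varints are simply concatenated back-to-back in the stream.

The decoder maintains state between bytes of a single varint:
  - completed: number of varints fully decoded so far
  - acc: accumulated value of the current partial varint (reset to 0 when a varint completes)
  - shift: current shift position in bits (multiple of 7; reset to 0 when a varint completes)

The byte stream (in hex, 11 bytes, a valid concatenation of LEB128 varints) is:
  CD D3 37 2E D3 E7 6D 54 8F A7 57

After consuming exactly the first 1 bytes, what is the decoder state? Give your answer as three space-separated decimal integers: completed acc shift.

byte[0]=0xCD cont=1 payload=0x4D: acc |= 77<<0 -> completed=0 acc=77 shift=7

Answer: 0 77 7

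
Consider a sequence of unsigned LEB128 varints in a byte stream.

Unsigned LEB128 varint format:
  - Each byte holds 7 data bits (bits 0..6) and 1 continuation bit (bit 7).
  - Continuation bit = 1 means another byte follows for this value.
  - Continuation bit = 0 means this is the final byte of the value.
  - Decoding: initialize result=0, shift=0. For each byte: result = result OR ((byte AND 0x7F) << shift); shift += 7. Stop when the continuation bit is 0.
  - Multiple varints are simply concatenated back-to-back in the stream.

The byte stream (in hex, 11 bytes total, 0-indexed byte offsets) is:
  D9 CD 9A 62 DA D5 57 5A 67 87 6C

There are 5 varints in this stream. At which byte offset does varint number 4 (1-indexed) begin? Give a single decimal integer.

Answer: 8

Derivation:
  byte[0]=0xD9 cont=1 payload=0x59=89: acc |= 89<<0 -> acc=89 shift=7
  byte[1]=0xCD cont=1 payload=0x4D=77: acc |= 77<<7 -> acc=9945 shift=14
  byte[2]=0x9A cont=1 payload=0x1A=26: acc |= 26<<14 -> acc=435929 shift=21
  byte[3]=0x62 cont=0 payload=0x62=98: acc |= 98<<21 -> acc=205956825 shift=28 [end]
Varint 1: bytes[0:4] = D9 CD 9A 62 -> value 205956825 (4 byte(s))
  byte[4]=0xDA cont=1 payload=0x5A=90: acc |= 90<<0 -> acc=90 shift=7
  byte[5]=0xD5 cont=1 payload=0x55=85: acc |= 85<<7 -> acc=10970 shift=14
  byte[6]=0x57 cont=0 payload=0x57=87: acc |= 87<<14 -> acc=1436378 shift=21 [end]
Varint 2: bytes[4:7] = DA D5 57 -> value 1436378 (3 byte(s))
  byte[7]=0x5A cont=0 payload=0x5A=90: acc |= 90<<0 -> acc=90 shift=7 [end]
Varint 3: bytes[7:8] = 5A -> value 90 (1 byte(s))
  byte[8]=0x67 cont=0 payload=0x67=103: acc |= 103<<0 -> acc=103 shift=7 [end]
Varint 4: bytes[8:9] = 67 -> value 103 (1 byte(s))
  byte[9]=0x87 cont=1 payload=0x07=7: acc |= 7<<0 -> acc=7 shift=7
  byte[10]=0x6C cont=0 payload=0x6C=108: acc |= 108<<7 -> acc=13831 shift=14 [end]
Varint 5: bytes[9:11] = 87 6C -> value 13831 (2 byte(s))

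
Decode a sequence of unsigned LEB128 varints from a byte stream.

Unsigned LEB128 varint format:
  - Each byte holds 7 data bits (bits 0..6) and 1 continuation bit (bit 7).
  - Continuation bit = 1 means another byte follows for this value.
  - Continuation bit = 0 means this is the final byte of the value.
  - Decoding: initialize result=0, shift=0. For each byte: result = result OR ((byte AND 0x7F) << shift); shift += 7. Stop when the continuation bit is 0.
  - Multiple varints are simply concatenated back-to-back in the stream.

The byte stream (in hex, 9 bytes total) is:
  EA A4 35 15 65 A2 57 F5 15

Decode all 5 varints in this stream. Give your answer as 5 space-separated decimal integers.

Answer: 873066 21 101 11170 2805

Derivation:
  byte[0]=0xEA cont=1 payload=0x6A=106: acc |= 106<<0 -> acc=106 shift=7
  byte[1]=0xA4 cont=1 payload=0x24=36: acc |= 36<<7 -> acc=4714 shift=14
  byte[2]=0x35 cont=0 payload=0x35=53: acc |= 53<<14 -> acc=873066 shift=21 [end]
Varint 1: bytes[0:3] = EA A4 35 -> value 873066 (3 byte(s))
  byte[3]=0x15 cont=0 payload=0x15=21: acc |= 21<<0 -> acc=21 shift=7 [end]
Varint 2: bytes[3:4] = 15 -> value 21 (1 byte(s))
  byte[4]=0x65 cont=0 payload=0x65=101: acc |= 101<<0 -> acc=101 shift=7 [end]
Varint 3: bytes[4:5] = 65 -> value 101 (1 byte(s))
  byte[5]=0xA2 cont=1 payload=0x22=34: acc |= 34<<0 -> acc=34 shift=7
  byte[6]=0x57 cont=0 payload=0x57=87: acc |= 87<<7 -> acc=11170 shift=14 [end]
Varint 4: bytes[5:7] = A2 57 -> value 11170 (2 byte(s))
  byte[7]=0xF5 cont=1 payload=0x75=117: acc |= 117<<0 -> acc=117 shift=7
  byte[8]=0x15 cont=0 payload=0x15=21: acc |= 21<<7 -> acc=2805 shift=14 [end]
Varint 5: bytes[7:9] = F5 15 -> value 2805 (2 byte(s))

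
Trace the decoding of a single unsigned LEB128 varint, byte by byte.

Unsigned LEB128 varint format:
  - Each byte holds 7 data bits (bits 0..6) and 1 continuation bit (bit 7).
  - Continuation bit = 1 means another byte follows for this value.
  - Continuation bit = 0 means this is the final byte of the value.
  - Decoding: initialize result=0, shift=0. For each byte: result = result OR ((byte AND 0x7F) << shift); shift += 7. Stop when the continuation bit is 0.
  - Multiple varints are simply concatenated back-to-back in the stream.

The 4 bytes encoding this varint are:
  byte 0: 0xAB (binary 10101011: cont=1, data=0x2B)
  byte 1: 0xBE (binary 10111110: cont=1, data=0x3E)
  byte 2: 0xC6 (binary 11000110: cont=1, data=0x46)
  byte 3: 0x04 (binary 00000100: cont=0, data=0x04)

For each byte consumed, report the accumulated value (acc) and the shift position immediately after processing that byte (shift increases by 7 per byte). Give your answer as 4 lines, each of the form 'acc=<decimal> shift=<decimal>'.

Answer: acc=43 shift=7
acc=7979 shift=14
acc=1154859 shift=21
acc=9543467 shift=28

Derivation:
byte 0=0xAB: payload=0x2B=43, contrib = 43<<0 = 43; acc -> 43, shift -> 7
byte 1=0xBE: payload=0x3E=62, contrib = 62<<7 = 7936; acc -> 7979, shift -> 14
byte 2=0xC6: payload=0x46=70, contrib = 70<<14 = 1146880; acc -> 1154859, shift -> 21
byte 3=0x04: payload=0x04=4, contrib = 4<<21 = 8388608; acc -> 9543467, shift -> 28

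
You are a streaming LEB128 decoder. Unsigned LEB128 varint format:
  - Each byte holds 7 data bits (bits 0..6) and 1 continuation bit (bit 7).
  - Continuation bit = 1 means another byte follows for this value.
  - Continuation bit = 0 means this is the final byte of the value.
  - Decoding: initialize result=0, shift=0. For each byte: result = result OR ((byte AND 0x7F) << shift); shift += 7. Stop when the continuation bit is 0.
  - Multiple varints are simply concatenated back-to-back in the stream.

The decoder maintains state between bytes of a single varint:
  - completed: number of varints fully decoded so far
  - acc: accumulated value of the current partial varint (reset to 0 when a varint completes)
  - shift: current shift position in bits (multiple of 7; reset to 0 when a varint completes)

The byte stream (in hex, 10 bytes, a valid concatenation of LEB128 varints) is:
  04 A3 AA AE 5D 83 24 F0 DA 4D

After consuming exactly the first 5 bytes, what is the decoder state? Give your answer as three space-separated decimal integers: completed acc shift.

byte[0]=0x04 cont=0 payload=0x04: varint #1 complete (value=4); reset -> completed=1 acc=0 shift=0
byte[1]=0xA3 cont=1 payload=0x23: acc |= 35<<0 -> completed=1 acc=35 shift=7
byte[2]=0xAA cont=1 payload=0x2A: acc |= 42<<7 -> completed=1 acc=5411 shift=14
byte[3]=0xAE cont=1 payload=0x2E: acc |= 46<<14 -> completed=1 acc=759075 shift=21
byte[4]=0x5D cont=0 payload=0x5D: varint #2 complete (value=195794211); reset -> completed=2 acc=0 shift=0

Answer: 2 0 0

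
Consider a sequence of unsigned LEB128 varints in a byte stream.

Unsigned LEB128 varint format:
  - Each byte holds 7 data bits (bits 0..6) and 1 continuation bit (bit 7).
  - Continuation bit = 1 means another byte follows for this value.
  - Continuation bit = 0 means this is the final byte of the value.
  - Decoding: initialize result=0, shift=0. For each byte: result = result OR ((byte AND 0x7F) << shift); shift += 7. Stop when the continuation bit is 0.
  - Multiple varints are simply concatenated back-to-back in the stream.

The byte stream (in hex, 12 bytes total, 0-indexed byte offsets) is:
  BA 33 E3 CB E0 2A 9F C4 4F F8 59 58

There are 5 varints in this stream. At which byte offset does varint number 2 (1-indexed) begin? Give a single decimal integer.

Answer: 2

Derivation:
  byte[0]=0xBA cont=1 payload=0x3A=58: acc |= 58<<0 -> acc=58 shift=7
  byte[1]=0x33 cont=0 payload=0x33=51: acc |= 51<<7 -> acc=6586 shift=14 [end]
Varint 1: bytes[0:2] = BA 33 -> value 6586 (2 byte(s))
  byte[2]=0xE3 cont=1 payload=0x63=99: acc |= 99<<0 -> acc=99 shift=7
  byte[3]=0xCB cont=1 payload=0x4B=75: acc |= 75<<7 -> acc=9699 shift=14
  byte[4]=0xE0 cont=1 payload=0x60=96: acc |= 96<<14 -> acc=1582563 shift=21
  byte[5]=0x2A cont=0 payload=0x2A=42: acc |= 42<<21 -> acc=89662947 shift=28 [end]
Varint 2: bytes[2:6] = E3 CB E0 2A -> value 89662947 (4 byte(s))
  byte[6]=0x9F cont=1 payload=0x1F=31: acc |= 31<<0 -> acc=31 shift=7
  byte[7]=0xC4 cont=1 payload=0x44=68: acc |= 68<<7 -> acc=8735 shift=14
  byte[8]=0x4F cont=0 payload=0x4F=79: acc |= 79<<14 -> acc=1303071 shift=21 [end]
Varint 3: bytes[6:9] = 9F C4 4F -> value 1303071 (3 byte(s))
  byte[9]=0xF8 cont=1 payload=0x78=120: acc |= 120<<0 -> acc=120 shift=7
  byte[10]=0x59 cont=0 payload=0x59=89: acc |= 89<<7 -> acc=11512 shift=14 [end]
Varint 4: bytes[9:11] = F8 59 -> value 11512 (2 byte(s))
  byte[11]=0x58 cont=0 payload=0x58=88: acc |= 88<<0 -> acc=88 shift=7 [end]
Varint 5: bytes[11:12] = 58 -> value 88 (1 byte(s))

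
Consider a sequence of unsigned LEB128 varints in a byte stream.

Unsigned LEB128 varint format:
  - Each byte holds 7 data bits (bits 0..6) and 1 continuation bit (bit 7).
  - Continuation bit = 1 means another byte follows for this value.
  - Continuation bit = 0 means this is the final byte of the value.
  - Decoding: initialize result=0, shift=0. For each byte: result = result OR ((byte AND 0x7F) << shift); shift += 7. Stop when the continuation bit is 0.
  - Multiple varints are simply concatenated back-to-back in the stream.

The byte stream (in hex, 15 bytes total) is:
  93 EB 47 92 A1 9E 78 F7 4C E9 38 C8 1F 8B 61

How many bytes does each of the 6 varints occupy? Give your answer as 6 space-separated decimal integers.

Answer: 3 4 2 2 2 2

Derivation:
  byte[0]=0x93 cont=1 payload=0x13=19: acc |= 19<<0 -> acc=19 shift=7
  byte[1]=0xEB cont=1 payload=0x6B=107: acc |= 107<<7 -> acc=13715 shift=14
  byte[2]=0x47 cont=0 payload=0x47=71: acc |= 71<<14 -> acc=1176979 shift=21 [end]
Varint 1: bytes[0:3] = 93 EB 47 -> value 1176979 (3 byte(s))
  byte[3]=0x92 cont=1 payload=0x12=18: acc |= 18<<0 -> acc=18 shift=7
  byte[4]=0xA1 cont=1 payload=0x21=33: acc |= 33<<7 -> acc=4242 shift=14
  byte[5]=0x9E cont=1 payload=0x1E=30: acc |= 30<<14 -> acc=495762 shift=21
  byte[6]=0x78 cont=0 payload=0x78=120: acc |= 120<<21 -> acc=252154002 shift=28 [end]
Varint 2: bytes[3:7] = 92 A1 9E 78 -> value 252154002 (4 byte(s))
  byte[7]=0xF7 cont=1 payload=0x77=119: acc |= 119<<0 -> acc=119 shift=7
  byte[8]=0x4C cont=0 payload=0x4C=76: acc |= 76<<7 -> acc=9847 shift=14 [end]
Varint 3: bytes[7:9] = F7 4C -> value 9847 (2 byte(s))
  byte[9]=0xE9 cont=1 payload=0x69=105: acc |= 105<<0 -> acc=105 shift=7
  byte[10]=0x38 cont=0 payload=0x38=56: acc |= 56<<7 -> acc=7273 shift=14 [end]
Varint 4: bytes[9:11] = E9 38 -> value 7273 (2 byte(s))
  byte[11]=0xC8 cont=1 payload=0x48=72: acc |= 72<<0 -> acc=72 shift=7
  byte[12]=0x1F cont=0 payload=0x1F=31: acc |= 31<<7 -> acc=4040 shift=14 [end]
Varint 5: bytes[11:13] = C8 1F -> value 4040 (2 byte(s))
  byte[13]=0x8B cont=1 payload=0x0B=11: acc |= 11<<0 -> acc=11 shift=7
  byte[14]=0x61 cont=0 payload=0x61=97: acc |= 97<<7 -> acc=12427 shift=14 [end]
Varint 6: bytes[13:15] = 8B 61 -> value 12427 (2 byte(s))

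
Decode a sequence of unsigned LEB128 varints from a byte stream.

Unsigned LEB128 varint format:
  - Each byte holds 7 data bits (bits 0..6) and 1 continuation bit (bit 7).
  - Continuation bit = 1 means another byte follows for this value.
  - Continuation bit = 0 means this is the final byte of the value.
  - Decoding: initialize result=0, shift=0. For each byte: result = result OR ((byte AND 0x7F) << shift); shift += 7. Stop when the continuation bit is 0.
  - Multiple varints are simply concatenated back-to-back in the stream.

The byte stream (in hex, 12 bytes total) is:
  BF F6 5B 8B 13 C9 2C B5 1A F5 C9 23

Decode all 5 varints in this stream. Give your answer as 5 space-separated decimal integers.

Answer: 1506111 2443 5705 3381 582901

Derivation:
  byte[0]=0xBF cont=1 payload=0x3F=63: acc |= 63<<0 -> acc=63 shift=7
  byte[1]=0xF6 cont=1 payload=0x76=118: acc |= 118<<7 -> acc=15167 shift=14
  byte[2]=0x5B cont=0 payload=0x5B=91: acc |= 91<<14 -> acc=1506111 shift=21 [end]
Varint 1: bytes[0:3] = BF F6 5B -> value 1506111 (3 byte(s))
  byte[3]=0x8B cont=1 payload=0x0B=11: acc |= 11<<0 -> acc=11 shift=7
  byte[4]=0x13 cont=0 payload=0x13=19: acc |= 19<<7 -> acc=2443 shift=14 [end]
Varint 2: bytes[3:5] = 8B 13 -> value 2443 (2 byte(s))
  byte[5]=0xC9 cont=1 payload=0x49=73: acc |= 73<<0 -> acc=73 shift=7
  byte[6]=0x2C cont=0 payload=0x2C=44: acc |= 44<<7 -> acc=5705 shift=14 [end]
Varint 3: bytes[5:7] = C9 2C -> value 5705 (2 byte(s))
  byte[7]=0xB5 cont=1 payload=0x35=53: acc |= 53<<0 -> acc=53 shift=7
  byte[8]=0x1A cont=0 payload=0x1A=26: acc |= 26<<7 -> acc=3381 shift=14 [end]
Varint 4: bytes[7:9] = B5 1A -> value 3381 (2 byte(s))
  byte[9]=0xF5 cont=1 payload=0x75=117: acc |= 117<<0 -> acc=117 shift=7
  byte[10]=0xC9 cont=1 payload=0x49=73: acc |= 73<<7 -> acc=9461 shift=14
  byte[11]=0x23 cont=0 payload=0x23=35: acc |= 35<<14 -> acc=582901 shift=21 [end]
Varint 5: bytes[9:12] = F5 C9 23 -> value 582901 (3 byte(s))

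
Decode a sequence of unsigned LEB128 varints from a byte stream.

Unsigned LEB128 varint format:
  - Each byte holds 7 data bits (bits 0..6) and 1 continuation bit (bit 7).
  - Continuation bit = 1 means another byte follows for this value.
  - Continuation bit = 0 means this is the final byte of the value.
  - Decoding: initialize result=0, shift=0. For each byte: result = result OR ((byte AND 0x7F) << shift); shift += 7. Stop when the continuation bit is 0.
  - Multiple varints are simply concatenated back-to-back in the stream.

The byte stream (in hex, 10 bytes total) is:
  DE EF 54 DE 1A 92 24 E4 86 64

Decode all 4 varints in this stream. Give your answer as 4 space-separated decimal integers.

Answer: 1390558 3422 4626 1639268

Derivation:
  byte[0]=0xDE cont=1 payload=0x5E=94: acc |= 94<<0 -> acc=94 shift=7
  byte[1]=0xEF cont=1 payload=0x6F=111: acc |= 111<<7 -> acc=14302 shift=14
  byte[2]=0x54 cont=0 payload=0x54=84: acc |= 84<<14 -> acc=1390558 shift=21 [end]
Varint 1: bytes[0:3] = DE EF 54 -> value 1390558 (3 byte(s))
  byte[3]=0xDE cont=1 payload=0x5E=94: acc |= 94<<0 -> acc=94 shift=7
  byte[4]=0x1A cont=0 payload=0x1A=26: acc |= 26<<7 -> acc=3422 shift=14 [end]
Varint 2: bytes[3:5] = DE 1A -> value 3422 (2 byte(s))
  byte[5]=0x92 cont=1 payload=0x12=18: acc |= 18<<0 -> acc=18 shift=7
  byte[6]=0x24 cont=0 payload=0x24=36: acc |= 36<<7 -> acc=4626 shift=14 [end]
Varint 3: bytes[5:7] = 92 24 -> value 4626 (2 byte(s))
  byte[7]=0xE4 cont=1 payload=0x64=100: acc |= 100<<0 -> acc=100 shift=7
  byte[8]=0x86 cont=1 payload=0x06=6: acc |= 6<<7 -> acc=868 shift=14
  byte[9]=0x64 cont=0 payload=0x64=100: acc |= 100<<14 -> acc=1639268 shift=21 [end]
Varint 4: bytes[7:10] = E4 86 64 -> value 1639268 (3 byte(s))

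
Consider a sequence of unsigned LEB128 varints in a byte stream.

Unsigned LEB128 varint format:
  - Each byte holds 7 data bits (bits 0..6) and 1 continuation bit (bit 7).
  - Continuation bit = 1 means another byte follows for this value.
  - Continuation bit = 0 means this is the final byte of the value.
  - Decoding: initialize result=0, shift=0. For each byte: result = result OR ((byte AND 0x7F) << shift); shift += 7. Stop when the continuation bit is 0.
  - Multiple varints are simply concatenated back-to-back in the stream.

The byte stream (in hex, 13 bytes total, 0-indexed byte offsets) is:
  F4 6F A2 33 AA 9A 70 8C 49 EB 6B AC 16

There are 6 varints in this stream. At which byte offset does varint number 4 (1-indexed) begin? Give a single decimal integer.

  byte[0]=0xF4 cont=1 payload=0x74=116: acc |= 116<<0 -> acc=116 shift=7
  byte[1]=0x6F cont=0 payload=0x6F=111: acc |= 111<<7 -> acc=14324 shift=14 [end]
Varint 1: bytes[0:2] = F4 6F -> value 14324 (2 byte(s))
  byte[2]=0xA2 cont=1 payload=0x22=34: acc |= 34<<0 -> acc=34 shift=7
  byte[3]=0x33 cont=0 payload=0x33=51: acc |= 51<<7 -> acc=6562 shift=14 [end]
Varint 2: bytes[2:4] = A2 33 -> value 6562 (2 byte(s))
  byte[4]=0xAA cont=1 payload=0x2A=42: acc |= 42<<0 -> acc=42 shift=7
  byte[5]=0x9A cont=1 payload=0x1A=26: acc |= 26<<7 -> acc=3370 shift=14
  byte[6]=0x70 cont=0 payload=0x70=112: acc |= 112<<14 -> acc=1838378 shift=21 [end]
Varint 3: bytes[4:7] = AA 9A 70 -> value 1838378 (3 byte(s))
  byte[7]=0x8C cont=1 payload=0x0C=12: acc |= 12<<0 -> acc=12 shift=7
  byte[8]=0x49 cont=0 payload=0x49=73: acc |= 73<<7 -> acc=9356 shift=14 [end]
Varint 4: bytes[7:9] = 8C 49 -> value 9356 (2 byte(s))
  byte[9]=0xEB cont=1 payload=0x6B=107: acc |= 107<<0 -> acc=107 shift=7
  byte[10]=0x6B cont=0 payload=0x6B=107: acc |= 107<<7 -> acc=13803 shift=14 [end]
Varint 5: bytes[9:11] = EB 6B -> value 13803 (2 byte(s))
  byte[11]=0xAC cont=1 payload=0x2C=44: acc |= 44<<0 -> acc=44 shift=7
  byte[12]=0x16 cont=0 payload=0x16=22: acc |= 22<<7 -> acc=2860 shift=14 [end]
Varint 6: bytes[11:13] = AC 16 -> value 2860 (2 byte(s))

Answer: 7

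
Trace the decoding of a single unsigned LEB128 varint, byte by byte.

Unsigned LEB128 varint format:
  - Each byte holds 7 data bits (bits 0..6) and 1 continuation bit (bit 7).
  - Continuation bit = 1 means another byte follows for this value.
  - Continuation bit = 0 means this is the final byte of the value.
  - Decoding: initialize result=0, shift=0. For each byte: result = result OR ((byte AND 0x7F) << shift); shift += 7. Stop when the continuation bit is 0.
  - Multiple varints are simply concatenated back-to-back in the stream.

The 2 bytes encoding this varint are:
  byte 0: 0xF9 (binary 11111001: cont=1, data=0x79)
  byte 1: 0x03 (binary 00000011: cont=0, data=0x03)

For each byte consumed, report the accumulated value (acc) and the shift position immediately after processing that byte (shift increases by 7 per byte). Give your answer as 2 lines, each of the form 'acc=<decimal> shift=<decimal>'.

byte 0=0xF9: payload=0x79=121, contrib = 121<<0 = 121; acc -> 121, shift -> 7
byte 1=0x03: payload=0x03=3, contrib = 3<<7 = 384; acc -> 505, shift -> 14

Answer: acc=121 shift=7
acc=505 shift=14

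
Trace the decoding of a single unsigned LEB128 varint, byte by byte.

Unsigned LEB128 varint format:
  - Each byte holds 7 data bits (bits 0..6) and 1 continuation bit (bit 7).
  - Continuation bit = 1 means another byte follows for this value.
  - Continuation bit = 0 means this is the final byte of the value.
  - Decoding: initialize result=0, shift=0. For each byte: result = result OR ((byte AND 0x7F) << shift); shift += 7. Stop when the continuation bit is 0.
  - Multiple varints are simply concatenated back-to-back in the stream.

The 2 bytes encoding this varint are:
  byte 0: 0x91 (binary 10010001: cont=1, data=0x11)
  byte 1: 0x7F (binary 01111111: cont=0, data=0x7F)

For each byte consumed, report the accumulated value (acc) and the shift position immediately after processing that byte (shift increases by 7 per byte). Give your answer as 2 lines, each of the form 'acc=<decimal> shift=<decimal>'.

byte 0=0x91: payload=0x11=17, contrib = 17<<0 = 17; acc -> 17, shift -> 7
byte 1=0x7F: payload=0x7F=127, contrib = 127<<7 = 16256; acc -> 16273, shift -> 14

Answer: acc=17 shift=7
acc=16273 shift=14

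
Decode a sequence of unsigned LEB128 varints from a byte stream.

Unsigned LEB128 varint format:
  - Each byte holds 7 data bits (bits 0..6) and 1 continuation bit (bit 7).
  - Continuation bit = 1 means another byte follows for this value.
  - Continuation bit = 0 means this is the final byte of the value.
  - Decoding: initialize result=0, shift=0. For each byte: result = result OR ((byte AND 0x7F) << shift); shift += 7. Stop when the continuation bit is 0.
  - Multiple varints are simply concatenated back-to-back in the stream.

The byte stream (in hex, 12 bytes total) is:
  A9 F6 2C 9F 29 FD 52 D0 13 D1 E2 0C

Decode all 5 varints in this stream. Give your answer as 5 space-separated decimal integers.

Answer: 736041 5279 10621 2512 209233

Derivation:
  byte[0]=0xA9 cont=1 payload=0x29=41: acc |= 41<<0 -> acc=41 shift=7
  byte[1]=0xF6 cont=1 payload=0x76=118: acc |= 118<<7 -> acc=15145 shift=14
  byte[2]=0x2C cont=0 payload=0x2C=44: acc |= 44<<14 -> acc=736041 shift=21 [end]
Varint 1: bytes[0:3] = A9 F6 2C -> value 736041 (3 byte(s))
  byte[3]=0x9F cont=1 payload=0x1F=31: acc |= 31<<0 -> acc=31 shift=7
  byte[4]=0x29 cont=0 payload=0x29=41: acc |= 41<<7 -> acc=5279 shift=14 [end]
Varint 2: bytes[3:5] = 9F 29 -> value 5279 (2 byte(s))
  byte[5]=0xFD cont=1 payload=0x7D=125: acc |= 125<<0 -> acc=125 shift=7
  byte[6]=0x52 cont=0 payload=0x52=82: acc |= 82<<7 -> acc=10621 shift=14 [end]
Varint 3: bytes[5:7] = FD 52 -> value 10621 (2 byte(s))
  byte[7]=0xD0 cont=1 payload=0x50=80: acc |= 80<<0 -> acc=80 shift=7
  byte[8]=0x13 cont=0 payload=0x13=19: acc |= 19<<7 -> acc=2512 shift=14 [end]
Varint 4: bytes[7:9] = D0 13 -> value 2512 (2 byte(s))
  byte[9]=0xD1 cont=1 payload=0x51=81: acc |= 81<<0 -> acc=81 shift=7
  byte[10]=0xE2 cont=1 payload=0x62=98: acc |= 98<<7 -> acc=12625 shift=14
  byte[11]=0x0C cont=0 payload=0x0C=12: acc |= 12<<14 -> acc=209233 shift=21 [end]
Varint 5: bytes[9:12] = D1 E2 0C -> value 209233 (3 byte(s))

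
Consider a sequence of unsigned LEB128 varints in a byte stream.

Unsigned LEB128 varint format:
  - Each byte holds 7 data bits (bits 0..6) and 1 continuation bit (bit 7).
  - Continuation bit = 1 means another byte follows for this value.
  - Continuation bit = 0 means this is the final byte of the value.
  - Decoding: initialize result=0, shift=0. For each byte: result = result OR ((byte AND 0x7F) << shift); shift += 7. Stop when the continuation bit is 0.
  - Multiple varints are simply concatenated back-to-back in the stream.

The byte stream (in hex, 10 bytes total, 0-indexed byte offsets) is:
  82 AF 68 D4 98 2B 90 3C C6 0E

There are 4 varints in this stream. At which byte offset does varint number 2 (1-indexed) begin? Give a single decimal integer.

Answer: 3

Derivation:
  byte[0]=0x82 cont=1 payload=0x02=2: acc |= 2<<0 -> acc=2 shift=7
  byte[1]=0xAF cont=1 payload=0x2F=47: acc |= 47<<7 -> acc=6018 shift=14
  byte[2]=0x68 cont=0 payload=0x68=104: acc |= 104<<14 -> acc=1709954 shift=21 [end]
Varint 1: bytes[0:3] = 82 AF 68 -> value 1709954 (3 byte(s))
  byte[3]=0xD4 cont=1 payload=0x54=84: acc |= 84<<0 -> acc=84 shift=7
  byte[4]=0x98 cont=1 payload=0x18=24: acc |= 24<<7 -> acc=3156 shift=14
  byte[5]=0x2B cont=0 payload=0x2B=43: acc |= 43<<14 -> acc=707668 shift=21 [end]
Varint 2: bytes[3:6] = D4 98 2B -> value 707668 (3 byte(s))
  byte[6]=0x90 cont=1 payload=0x10=16: acc |= 16<<0 -> acc=16 shift=7
  byte[7]=0x3C cont=0 payload=0x3C=60: acc |= 60<<7 -> acc=7696 shift=14 [end]
Varint 3: bytes[6:8] = 90 3C -> value 7696 (2 byte(s))
  byte[8]=0xC6 cont=1 payload=0x46=70: acc |= 70<<0 -> acc=70 shift=7
  byte[9]=0x0E cont=0 payload=0x0E=14: acc |= 14<<7 -> acc=1862 shift=14 [end]
Varint 4: bytes[8:10] = C6 0E -> value 1862 (2 byte(s))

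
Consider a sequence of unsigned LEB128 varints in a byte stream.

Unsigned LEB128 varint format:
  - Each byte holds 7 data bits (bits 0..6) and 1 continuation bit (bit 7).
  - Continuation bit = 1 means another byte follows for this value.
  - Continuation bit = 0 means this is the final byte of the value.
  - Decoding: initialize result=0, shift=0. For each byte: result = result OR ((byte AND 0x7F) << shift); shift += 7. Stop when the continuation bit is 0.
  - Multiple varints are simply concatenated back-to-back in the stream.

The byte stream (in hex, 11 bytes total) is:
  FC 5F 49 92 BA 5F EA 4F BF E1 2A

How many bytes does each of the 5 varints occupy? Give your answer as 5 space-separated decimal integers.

  byte[0]=0xFC cont=1 payload=0x7C=124: acc |= 124<<0 -> acc=124 shift=7
  byte[1]=0x5F cont=0 payload=0x5F=95: acc |= 95<<7 -> acc=12284 shift=14 [end]
Varint 1: bytes[0:2] = FC 5F -> value 12284 (2 byte(s))
  byte[2]=0x49 cont=0 payload=0x49=73: acc |= 73<<0 -> acc=73 shift=7 [end]
Varint 2: bytes[2:3] = 49 -> value 73 (1 byte(s))
  byte[3]=0x92 cont=1 payload=0x12=18: acc |= 18<<0 -> acc=18 shift=7
  byte[4]=0xBA cont=1 payload=0x3A=58: acc |= 58<<7 -> acc=7442 shift=14
  byte[5]=0x5F cont=0 payload=0x5F=95: acc |= 95<<14 -> acc=1563922 shift=21 [end]
Varint 3: bytes[3:6] = 92 BA 5F -> value 1563922 (3 byte(s))
  byte[6]=0xEA cont=1 payload=0x6A=106: acc |= 106<<0 -> acc=106 shift=7
  byte[7]=0x4F cont=0 payload=0x4F=79: acc |= 79<<7 -> acc=10218 shift=14 [end]
Varint 4: bytes[6:8] = EA 4F -> value 10218 (2 byte(s))
  byte[8]=0xBF cont=1 payload=0x3F=63: acc |= 63<<0 -> acc=63 shift=7
  byte[9]=0xE1 cont=1 payload=0x61=97: acc |= 97<<7 -> acc=12479 shift=14
  byte[10]=0x2A cont=0 payload=0x2A=42: acc |= 42<<14 -> acc=700607 shift=21 [end]
Varint 5: bytes[8:11] = BF E1 2A -> value 700607 (3 byte(s))

Answer: 2 1 3 2 3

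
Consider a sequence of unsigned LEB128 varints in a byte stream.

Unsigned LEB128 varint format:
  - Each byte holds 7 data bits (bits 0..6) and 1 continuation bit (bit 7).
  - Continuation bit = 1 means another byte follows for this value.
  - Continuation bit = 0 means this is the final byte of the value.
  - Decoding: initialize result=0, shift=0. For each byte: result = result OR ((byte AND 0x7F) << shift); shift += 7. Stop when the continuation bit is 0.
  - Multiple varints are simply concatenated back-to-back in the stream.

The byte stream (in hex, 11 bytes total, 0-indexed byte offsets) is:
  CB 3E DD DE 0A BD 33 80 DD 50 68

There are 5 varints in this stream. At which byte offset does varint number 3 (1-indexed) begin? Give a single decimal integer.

Answer: 5

Derivation:
  byte[0]=0xCB cont=1 payload=0x4B=75: acc |= 75<<0 -> acc=75 shift=7
  byte[1]=0x3E cont=0 payload=0x3E=62: acc |= 62<<7 -> acc=8011 shift=14 [end]
Varint 1: bytes[0:2] = CB 3E -> value 8011 (2 byte(s))
  byte[2]=0xDD cont=1 payload=0x5D=93: acc |= 93<<0 -> acc=93 shift=7
  byte[3]=0xDE cont=1 payload=0x5E=94: acc |= 94<<7 -> acc=12125 shift=14
  byte[4]=0x0A cont=0 payload=0x0A=10: acc |= 10<<14 -> acc=175965 shift=21 [end]
Varint 2: bytes[2:5] = DD DE 0A -> value 175965 (3 byte(s))
  byte[5]=0xBD cont=1 payload=0x3D=61: acc |= 61<<0 -> acc=61 shift=7
  byte[6]=0x33 cont=0 payload=0x33=51: acc |= 51<<7 -> acc=6589 shift=14 [end]
Varint 3: bytes[5:7] = BD 33 -> value 6589 (2 byte(s))
  byte[7]=0x80 cont=1 payload=0x00=0: acc |= 0<<0 -> acc=0 shift=7
  byte[8]=0xDD cont=1 payload=0x5D=93: acc |= 93<<7 -> acc=11904 shift=14
  byte[9]=0x50 cont=0 payload=0x50=80: acc |= 80<<14 -> acc=1322624 shift=21 [end]
Varint 4: bytes[7:10] = 80 DD 50 -> value 1322624 (3 byte(s))
  byte[10]=0x68 cont=0 payload=0x68=104: acc |= 104<<0 -> acc=104 shift=7 [end]
Varint 5: bytes[10:11] = 68 -> value 104 (1 byte(s))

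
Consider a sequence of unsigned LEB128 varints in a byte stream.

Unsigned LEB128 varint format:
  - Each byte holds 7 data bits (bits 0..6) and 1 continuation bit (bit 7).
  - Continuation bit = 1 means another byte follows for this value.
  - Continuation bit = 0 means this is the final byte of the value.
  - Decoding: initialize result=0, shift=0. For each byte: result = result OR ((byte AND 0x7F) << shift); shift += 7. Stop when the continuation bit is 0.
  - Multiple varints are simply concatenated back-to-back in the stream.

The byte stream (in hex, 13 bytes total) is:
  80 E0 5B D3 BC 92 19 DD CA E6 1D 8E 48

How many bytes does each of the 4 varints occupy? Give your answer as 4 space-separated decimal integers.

  byte[0]=0x80 cont=1 payload=0x00=0: acc |= 0<<0 -> acc=0 shift=7
  byte[1]=0xE0 cont=1 payload=0x60=96: acc |= 96<<7 -> acc=12288 shift=14
  byte[2]=0x5B cont=0 payload=0x5B=91: acc |= 91<<14 -> acc=1503232 shift=21 [end]
Varint 1: bytes[0:3] = 80 E0 5B -> value 1503232 (3 byte(s))
  byte[3]=0xD3 cont=1 payload=0x53=83: acc |= 83<<0 -> acc=83 shift=7
  byte[4]=0xBC cont=1 payload=0x3C=60: acc |= 60<<7 -> acc=7763 shift=14
  byte[5]=0x92 cont=1 payload=0x12=18: acc |= 18<<14 -> acc=302675 shift=21
  byte[6]=0x19 cont=0 payload=0x19=25: acc |= 25<<21 -> acc=52731475 shift=28 [end]
Varint 2: bytes[3:7] = D3 BC 92 19 -> value 52731475 (4 byte(s))
  byte[7]=0xDD cont=1 payload=0x5D=93: acc |= 93<<0 -> acc=93 shift=7
  byte[8]=0xCA cont=1 payload=0x4A=74: acc |= 74<<7 -> acc=9565 shift=14
  byte[9]=0xE6 cont=1 payload=0x66=102: acc |= 102<<14 -> acc=1680733 shift=21
  byte[10]=0x1D cont=0 payload=0x1D=29: acc |= 29<<21 -> acc=62498141 shift=28 [end]
Varint 3: bytes[7:11] = DD CA E6 1D -> value 62498141 (4 byte(s))
  byte[11]=0x8E cont=1 payload=0x0E=14: acc |= 14<<0 -> acc=14 shift=7
  byte[12]=0x48 cont=0 payload=0x48=72: acc |= 72<<7 -> acc=9230 shift=14 [end]
Varint 4: bytes[11:13] = 8E 48 -> value 9230 (2 byte(s))

Answer: 3 4 4 2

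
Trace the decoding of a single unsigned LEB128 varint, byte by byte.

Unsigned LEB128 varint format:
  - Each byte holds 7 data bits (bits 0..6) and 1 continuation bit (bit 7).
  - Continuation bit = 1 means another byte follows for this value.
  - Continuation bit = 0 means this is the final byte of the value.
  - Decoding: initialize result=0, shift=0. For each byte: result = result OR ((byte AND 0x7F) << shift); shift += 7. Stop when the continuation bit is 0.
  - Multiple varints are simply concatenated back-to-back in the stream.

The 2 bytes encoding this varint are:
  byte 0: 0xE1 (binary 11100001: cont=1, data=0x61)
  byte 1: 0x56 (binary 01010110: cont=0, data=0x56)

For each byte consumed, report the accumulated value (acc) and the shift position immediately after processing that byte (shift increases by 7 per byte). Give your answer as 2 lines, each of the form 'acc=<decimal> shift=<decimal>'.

Answer: acc=97 shift=7
acc=11105 shift=14

Derivation:
byte 0=0xE1: payload=0x61=97, contrib = 97<<0 = 97; acc -> 97, shift -> 7
byte 1=0x56: payload=0x56=86, contrib = 86<<7 = 11008; acc -> 11105, shift -> 14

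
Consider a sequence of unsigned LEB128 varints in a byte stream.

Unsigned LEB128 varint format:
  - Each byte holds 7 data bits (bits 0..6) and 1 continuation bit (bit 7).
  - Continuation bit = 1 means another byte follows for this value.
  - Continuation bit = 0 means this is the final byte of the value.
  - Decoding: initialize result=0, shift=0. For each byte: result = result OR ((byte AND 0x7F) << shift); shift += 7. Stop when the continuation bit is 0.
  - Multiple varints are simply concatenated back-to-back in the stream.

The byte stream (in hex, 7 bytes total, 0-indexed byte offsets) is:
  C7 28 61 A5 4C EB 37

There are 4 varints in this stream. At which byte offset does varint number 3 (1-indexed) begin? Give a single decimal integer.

Answer: 3

Derivation:
  byte[0]=0xC7 cont=1 payload=0x47=71: acc |= 71<<0 -> acc=71 shift=7
  byte[1]=0x28 cont=0 payload=0x28=40: acc |= 40<<7 -> acc=5191 shift=14 [end]
Varint 1: bytes[0:2] = C7 28 -> value 5191 (2 byte(s))
  byte[2]=0x61 cont=0 payload=0x61=97: acc |= 97<<0 -> acc=97 shift=7 [end]
Varint 2: bytes[2:3] = 61 -> value 97 (1 byte(s))
  byte[3]=0xA5 cont=1 payload=0x25=37: acc |= 37<<0 -> acc=37 shift=7
  byte[4]=0x4C cont=0 payload=0x4C=76: acc |= 76<<7 -> acc=9765 shift=14 [end]
Varint 3: bytes[3:5] = A5 4C -> value 9765 (2 byte(s))
  byte[5]=0xEB cont=1 payload=0x6B=107: acc |= 107<<0 -> acc=107 shift=7
  byte[6]=0x37 cont=0 payload=0x37=55: acc |= 55<<7 -> acc=7147 shift=14 [end]
Varint 4: bytes[5:7] = EB 37 -> value 7147 (2 byte(s))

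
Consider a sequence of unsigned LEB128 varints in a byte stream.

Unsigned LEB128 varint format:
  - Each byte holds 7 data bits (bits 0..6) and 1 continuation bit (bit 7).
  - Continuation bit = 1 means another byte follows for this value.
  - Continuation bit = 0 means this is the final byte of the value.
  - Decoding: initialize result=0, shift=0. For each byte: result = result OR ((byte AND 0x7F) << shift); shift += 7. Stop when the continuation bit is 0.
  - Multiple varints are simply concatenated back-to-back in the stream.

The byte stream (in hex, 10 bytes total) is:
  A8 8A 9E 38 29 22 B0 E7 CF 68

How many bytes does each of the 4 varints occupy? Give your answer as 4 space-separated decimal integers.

Answer: 4 1 1 4

Derivation:
  byte[0]=0xA8 cont=1 payload=0x28=40: acc |= 40<<0 -> acc=40 shift=7
  byte[1]=0x8A cont=1 payload=0x0A=10: acc |= 10<<7 -> acc=1320 shift=14
  byte[2]=0x9E cont=1 payload=0x1E=30: acc |= 30<<14 -> acc=492840 shift=21
  byte[3]=0x38 cont=0 payload=0x38=56: acc |= 56<<21 -> acc=117933352 shift=28 [end]
Varint 1: bytes[0:4] = A8 8A 9E 38 -> value 117933352 (4 byte(s))
  byte[4]=0x29 cont=0 payload=0x29=41: acc |= 41<<0 -> acc=41 shift=7 [end]
Varint 2: bytes[4:5] = 29 -> value 41 (1 byte(s))
  byte[5]=0x22 cont=0 payload=0x22=34: acc |= 34<<0 -> acc=34 shift=7 [end]
Varint 3: bytes[5:6] = 22 -> value 34 (1 byte(s))
  byte[6]=0xB0 cont=1 payload=0x30=48: acc |= 48<<0 -> acc=48 shift=7
  byte[7]=0xE7 cont=1 payload=0x67=103: acc |= 103<<7 -> acc=13232 shift=14
  byte[8]=0xCF cont=1 payload=0x4F=79: acc |= 79<<14 -> acc=1307568 shift=21
  byte[9]=0x68 cont=0 payload=0x68=104: acc |= 104<<21 -> acc=219411376 shift=28 [end]
Varint 4: bytes[6:10] = B0 E7 CF 68 -> value 219411376 (4 byte(s))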